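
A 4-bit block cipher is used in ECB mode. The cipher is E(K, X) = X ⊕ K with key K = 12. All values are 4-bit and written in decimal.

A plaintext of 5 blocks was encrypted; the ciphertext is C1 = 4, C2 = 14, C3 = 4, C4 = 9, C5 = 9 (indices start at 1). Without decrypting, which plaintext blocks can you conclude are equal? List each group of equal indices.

ECB encrypts each block independently with the same key, so equal ciphertext blocks imply equal plaintext blocks.
C1 = C3 = 4, so P1 = P3.
C4 = C5 = 9, so P4 = P5.

P1 = P3; P4 = P5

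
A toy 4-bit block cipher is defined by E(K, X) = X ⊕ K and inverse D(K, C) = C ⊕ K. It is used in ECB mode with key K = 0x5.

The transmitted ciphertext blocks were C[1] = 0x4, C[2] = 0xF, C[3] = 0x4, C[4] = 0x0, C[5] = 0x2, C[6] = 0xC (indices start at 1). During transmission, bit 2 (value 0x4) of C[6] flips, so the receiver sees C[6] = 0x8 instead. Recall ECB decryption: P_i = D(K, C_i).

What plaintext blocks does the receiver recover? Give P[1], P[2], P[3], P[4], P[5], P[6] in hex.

Only C[6] changed, to 0x8. In ECB, a change in C_i affects only P_i. Decrypting the received ciphertext:
P[1]: D(K, 0x4) = 0x1.
P[2]: D(K, 0xF) = 0xA.
P[3]: D(K, 0x4) = 0x1.
P[4]: D(K, 0x0) = 0x5.
P[5]: D(K, 0x2) = 0x7.
P[6]: D(K, 0x8) = 0xD.
Blocks that differ from the original plaintext: P[6].

P[1] = 0x1, P[2] = 0xA, P[3] = 0x1, P[4] = 0x5, P[5] = 0x7, P[6] = 0xD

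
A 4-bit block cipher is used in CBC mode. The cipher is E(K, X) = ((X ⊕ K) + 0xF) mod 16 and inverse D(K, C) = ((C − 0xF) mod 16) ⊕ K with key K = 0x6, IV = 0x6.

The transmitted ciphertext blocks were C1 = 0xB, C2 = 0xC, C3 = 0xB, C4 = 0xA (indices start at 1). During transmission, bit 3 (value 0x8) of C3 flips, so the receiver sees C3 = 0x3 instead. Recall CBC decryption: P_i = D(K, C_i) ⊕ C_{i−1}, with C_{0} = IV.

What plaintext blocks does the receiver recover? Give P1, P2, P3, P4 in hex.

Only C3 changed, to 0x3. In CBC, a change in C_i garbles P_i and flips the same bit in P_{i+1}. Decrypting the received ciphertext:
P1: D(K, 0xB) = 0xA; 0xA ⊕ 0x6 = 0xC.
P2: D(K, 0xC) = 0xB; 0xB ⊕ 0xB = 0x0.
P3: D(K, 0x3) = 0x2; 0x2 ⊕ 0xC = 0xE.
P4: D(K, 0xA) = 0xD; 0xD ⊕ 0x3 = 0xE.
Blocks that differ from the original plaintext: P3, P4.

P1 = 0xC, P2 = 0x0, P3 = 0xE, P4 = 0xE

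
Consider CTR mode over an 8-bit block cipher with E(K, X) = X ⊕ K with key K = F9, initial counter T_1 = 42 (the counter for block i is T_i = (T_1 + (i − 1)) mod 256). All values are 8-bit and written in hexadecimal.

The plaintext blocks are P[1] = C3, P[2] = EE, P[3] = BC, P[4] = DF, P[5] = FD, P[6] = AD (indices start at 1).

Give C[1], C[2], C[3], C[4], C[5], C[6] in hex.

CTR encryption: S_i = E(K, T_i) where T_i is the counter for block i; C_i = P_i ⊕ S_i.
C[1]: T = 42, S = E(K, T) = BB; C3 ⊕ BB = 78.
C[2]: T = 43, S = E(K, T) = BA; EE ⊕ BA = 54.
C[3]: T = 44, S = E(K, T) = BD; BC ⊕ BD = 01.
C[4]: T = 45, S = E(K, T) = BC; DF ⊕ BC = 63.
C[5]: T = 46, S = E(K, T) = BF; FD ⊕ BF = 42.
C[6]: T = 47, S = E(K, T) = BE; AD ⊕ BE = 13.

C[1] = 78, C[2] = 54, C[3] = 01, C[4] = 63, C[5] = 42, C[6] = 13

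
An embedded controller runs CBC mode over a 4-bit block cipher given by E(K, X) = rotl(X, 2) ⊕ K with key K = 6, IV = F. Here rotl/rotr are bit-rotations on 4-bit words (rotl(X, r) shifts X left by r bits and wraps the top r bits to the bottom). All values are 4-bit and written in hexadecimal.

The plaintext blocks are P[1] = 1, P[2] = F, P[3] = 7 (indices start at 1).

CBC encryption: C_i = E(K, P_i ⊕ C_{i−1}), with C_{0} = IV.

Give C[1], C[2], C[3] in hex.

C[1] = D, C[2] = E, C[3] = 0

C[1]: P[1] ⊕ F = E; E(K, E) = D.
C[2]: P[2] ⊕ D = 2; E(K, 2) = E.
C[3]: P[3] ⊕ E = 9; E(K, 9) = 0.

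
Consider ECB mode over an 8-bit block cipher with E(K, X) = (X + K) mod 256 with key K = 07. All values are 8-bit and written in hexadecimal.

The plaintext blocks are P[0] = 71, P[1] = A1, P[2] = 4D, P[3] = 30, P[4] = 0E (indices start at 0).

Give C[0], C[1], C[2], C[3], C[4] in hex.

ECB encryption: C_i = E(K, P_i).
C[0]: E(K, 71) = 78.
C[1]: E(K, A1) = A8.
C[2]: E(K, 4D) = 54.
C[3]: E(K, 30) = 37.
C[4]: E(K, 0E) = 15.

C[0] = 78, C[1] = A8, C[2] = 54, C[3] = 37, C[4] = 15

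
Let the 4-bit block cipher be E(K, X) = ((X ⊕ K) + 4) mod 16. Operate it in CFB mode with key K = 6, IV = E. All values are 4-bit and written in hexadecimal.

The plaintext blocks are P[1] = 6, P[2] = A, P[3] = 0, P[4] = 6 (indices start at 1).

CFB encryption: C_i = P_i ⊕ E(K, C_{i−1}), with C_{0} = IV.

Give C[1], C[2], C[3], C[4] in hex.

C[1] = A, C[2] = A, C[3] = 0, C[4] = C

C[1]: E(K, E) = C; 6 ⊕ C = A.
C[2]: E(K, A) = 0; A ⊕ 0 = A.
C[3]: E(K, A) = 0; 0 ⊕ 0 = 0.
C[4]: E(K, 0) = A; 6 ⊕ A = C.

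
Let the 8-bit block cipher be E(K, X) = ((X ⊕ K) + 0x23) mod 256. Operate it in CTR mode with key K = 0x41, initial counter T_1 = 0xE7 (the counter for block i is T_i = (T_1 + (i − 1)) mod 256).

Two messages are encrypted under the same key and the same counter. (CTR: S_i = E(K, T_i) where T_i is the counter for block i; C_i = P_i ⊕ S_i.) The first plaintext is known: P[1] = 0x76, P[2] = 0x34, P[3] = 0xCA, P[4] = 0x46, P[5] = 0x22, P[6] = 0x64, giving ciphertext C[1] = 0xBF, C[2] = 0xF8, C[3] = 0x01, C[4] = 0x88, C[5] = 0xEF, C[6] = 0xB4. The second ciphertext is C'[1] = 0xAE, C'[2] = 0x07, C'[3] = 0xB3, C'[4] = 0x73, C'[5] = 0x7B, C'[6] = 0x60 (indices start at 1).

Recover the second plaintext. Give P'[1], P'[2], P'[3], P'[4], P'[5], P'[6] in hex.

In CTR with a reused counter, both messages share the same keystream S_i, so C_i ⊕ C'_i = P_i ⊕ P'_i and thus P'_i = P_i ⊕ C_i ⊕ C'_i.
P'[1]: 0x76 ⊕ 0xBF ⊕ 0xAE = 0x67.
P'[2]: 0x34 ⊕ 0xF8 ⊕ 0x07 = 0xCB.
P'[3]: 0xCA ⊕ 0x01 ⊕ 0xB3 = 0x78.
P'[4]: 0x46 ⊕ 0x88 ⊕ 0x73 = 0xBD.
P'[5]: 0x22 ⊕ 0xEF ⊕ 0x7B = 0xB6.
P'[6]: 0x64 ⊕ 0xB4 ⊕ 0x60 = 0xB0.

P'[1] = 0x67, P'[2] = 0xCB, P'[3] = 0x78, P'[4] = 0xBD, P'[5] = 0xB6, P'[6] = 0xB0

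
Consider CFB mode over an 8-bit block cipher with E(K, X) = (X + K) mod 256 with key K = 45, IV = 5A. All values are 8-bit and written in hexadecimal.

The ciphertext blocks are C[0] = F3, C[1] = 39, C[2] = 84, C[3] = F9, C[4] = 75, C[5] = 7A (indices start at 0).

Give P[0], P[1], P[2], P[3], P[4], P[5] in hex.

CFB decryption: P_i = C_i ⊕ E(K, C_{i−1}), with C_{−1} = IV.
P[0]: E(K, 5A) = 9F; F3 ⊕ 9F = 6C.
P[1]: E(K, F3) = 38; 39 ⊕ 38 = 01.
P[2]: E(K, 39) = 7E; 84 ⊕ 7E = FA.
P[3]: E(K, 84) = C9; F9 ⊕ C9 = 30.
P[4]: E(K, F9) = 3E; 75 ⊕ 3E = 4B.
P[5]: E(K, 75) = BA; 7A ⊕ BA = C0.

P[0] = 6C, P[1] = 01, P[2] = FA, P[3] = 30, P[4] = 4B, P[5] = C0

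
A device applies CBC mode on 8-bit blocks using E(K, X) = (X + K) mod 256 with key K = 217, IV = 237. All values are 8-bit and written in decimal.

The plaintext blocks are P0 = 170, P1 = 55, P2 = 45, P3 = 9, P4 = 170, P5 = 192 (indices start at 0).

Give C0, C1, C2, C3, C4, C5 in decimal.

CBC encryption: C_i = E(K, P_i ⊕ C_{i−1}), with C_{−1} = IV.
C0: P0 ⊕ 237 = 71; E(K, 71) = 32.
C1: P1 ⊕ 32 = 23; E(K, 23) = 240.
C2: P2 ⊕ 240 = 221; E(K, 221) = 182.
C3: P3 ⊕ 182 = 191; E(K, 191) = 152.
C4: P4 ⊕ 152 = 50; E(K, 50) = 11.
C5: P5 ⊕ 11 = 203; E(K, 203) = 164.

C0 = 32, C1 = 240, C2 = 182, C3 = 152, C4 = 11, C5 = 164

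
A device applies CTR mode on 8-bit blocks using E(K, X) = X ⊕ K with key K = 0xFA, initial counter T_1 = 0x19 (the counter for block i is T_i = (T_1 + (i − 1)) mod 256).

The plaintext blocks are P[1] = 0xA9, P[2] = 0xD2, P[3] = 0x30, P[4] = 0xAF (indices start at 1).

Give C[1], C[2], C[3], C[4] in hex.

CTR encryption: S_i = E(K, T_i) where T_i is the counter for block i; C_i = P_i ⊕ S_i.
C[1]: T = 0x19, S = E(K, T) = 0xE3; 0xA9 ⊕ 0xE3 = 0x4A.
C[2]: T = 0x1A, S = E(K, T) = 0xE0; 0xD2 ⊕ 0xE0 = 0x32.
C[3]: T = 0x1B, S = E(K, T) = 0xE1; 0x30 ⊕ 0xE1 = 0xD1.
C[4]: T = 0x1C, S = E(K, T) = 0xE6; 0xAF ⊕ 0xE6 = 0x49.

C[1] = 0x4A, C[2] = 0x32, C[3] = 0xD1, C[4] = 0x49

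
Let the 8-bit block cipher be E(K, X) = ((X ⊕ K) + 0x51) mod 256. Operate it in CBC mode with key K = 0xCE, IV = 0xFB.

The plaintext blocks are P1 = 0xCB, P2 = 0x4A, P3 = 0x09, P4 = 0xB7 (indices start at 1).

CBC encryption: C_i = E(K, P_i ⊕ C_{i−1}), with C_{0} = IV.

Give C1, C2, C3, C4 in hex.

C1 = 0x4F, C2 = 0x1C, C3 = 0x2C, C4 = 0xA6

C1: P1 ⊕ 0xFB = 0x30; E(K, 0x30) = 0x4F.
C2: P2 ⊕ 0x4F = 0x05; E(K, 0x05) = 0x1C.
C3: P3 ⊕ 0x1C = 0x15; E(K, 0x15) = 0x2C.
C4: P4 ⊕ 0x2C = 0x9B; E(K, 0x9B) = 0xA6.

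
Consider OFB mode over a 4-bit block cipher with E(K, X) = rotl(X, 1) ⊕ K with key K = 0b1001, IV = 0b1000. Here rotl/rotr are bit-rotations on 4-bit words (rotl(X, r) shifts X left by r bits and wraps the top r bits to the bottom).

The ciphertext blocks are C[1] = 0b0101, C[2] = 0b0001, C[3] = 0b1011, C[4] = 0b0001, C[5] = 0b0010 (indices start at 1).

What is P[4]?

OFB decryption: S_i = E(K, S_{i−1}) with S_{0} = IV; P_i = C_i ⊕ S_i.
P[1]: S = E(K, 0b1000) = 0b1000; 0b0101 ⊕ 0b1000 = 0b1101.
P[2]: S = E(K, 0b1000) = 0b1000; 0b0001 ⊕ 0b1000 = 0b1001.
P[3]: S = E(K, 0b1000) = 0b1000; 0b1011 ⊕ 0b1000 = 0b0011.
P[4]: S = E(K, 0b1000) = 0b1000; 0b0001 ⊕ 0b1000 = 0b1001.

P[4] = 0b1001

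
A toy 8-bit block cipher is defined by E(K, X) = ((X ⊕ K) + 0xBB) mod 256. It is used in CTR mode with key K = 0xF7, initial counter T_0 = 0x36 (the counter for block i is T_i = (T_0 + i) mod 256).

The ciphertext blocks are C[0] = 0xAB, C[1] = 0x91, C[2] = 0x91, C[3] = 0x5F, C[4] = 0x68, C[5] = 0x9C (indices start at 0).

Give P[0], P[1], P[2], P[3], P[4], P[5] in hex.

P[0] = 0xD7, P[1] = 0xEA, P[2] = 0x1B, P[3] = 0xD6, P[4] = 0xE0, P[5] = 0x1B

CTR decryption: S_i = E(K, T_i) where T_i is the counter for block i; P_i = C_i ⊕ S_i.
P[0]: T = 0x36, S = E(K, T) = 0x7C; 0xAB ⊕ 0x7C = 0xD7.
P[1]: T = 0x37, S = E(K, T) = 0x7B; 0x91 ⊕ 0x7B = 0xEA.
P[2]: T = 0x38, S = E(K, T) = 0x8A; 0x91 ⊕ 0x8A = 0x1B.
P[3]: T = 0x39, S = E(K, T) = 0x89; 0x5F ⊕ 0x89 = 0xD6.
P[4]: T = 0x3A, S = E(K, T) = 0x88; 0x68 ⊕ 0x88 = 0xE0.
P[5]: T = 0x3B, S = E(K, T) = 0x87; 0x9C ⊕ 0x87 = 0x1B.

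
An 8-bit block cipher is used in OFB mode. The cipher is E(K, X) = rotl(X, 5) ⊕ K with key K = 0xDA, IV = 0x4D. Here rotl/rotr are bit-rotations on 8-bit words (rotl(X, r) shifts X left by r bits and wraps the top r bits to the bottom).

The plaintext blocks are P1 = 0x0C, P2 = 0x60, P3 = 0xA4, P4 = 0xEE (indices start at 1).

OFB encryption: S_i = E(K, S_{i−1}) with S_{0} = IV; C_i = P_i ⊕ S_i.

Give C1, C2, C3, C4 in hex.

C1 = 0x7F, C2 = 0xD4, C3 = 0xE8, C4 = 0xBD

C1: S = E(K, 0x4D) = 0x73; 0x0C ⊕ 0x73 = 0x7F.
C2: S = E(K, 0x73) = 0xB4; 0x60 ⊕ 0xB4 = 0xD4.
C3: S = E(K, 0xB4) = 0x4C; 0xA4 ⊕ 0x4C = 0xE8.
C4: S = E(K, 0x4C) = 0x53; 0xEE ⊕ 0x53 = 0xBD.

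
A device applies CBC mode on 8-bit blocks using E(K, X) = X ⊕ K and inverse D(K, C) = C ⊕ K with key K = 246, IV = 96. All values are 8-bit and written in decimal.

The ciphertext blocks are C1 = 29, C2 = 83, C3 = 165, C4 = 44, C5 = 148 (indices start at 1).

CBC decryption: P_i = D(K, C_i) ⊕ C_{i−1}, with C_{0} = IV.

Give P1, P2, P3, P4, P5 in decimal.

P1: D(K, 29) = 235; 235 ⊕ 96 = 139.
P2: D(K, 83) = 165; 165 ⊕ 29 = 184.
P3: D(K, 165) = 83; 83 ⊕ 83 = 0.
P4: D(K, 44) = 218; 218 ⊕ 165 = 127.
P5: D(K, 148) = 98; 98 ⊕ 44 = 78.

P1 = 139, P2 = 184, P3 = 0, P4 = 127, P5 = 78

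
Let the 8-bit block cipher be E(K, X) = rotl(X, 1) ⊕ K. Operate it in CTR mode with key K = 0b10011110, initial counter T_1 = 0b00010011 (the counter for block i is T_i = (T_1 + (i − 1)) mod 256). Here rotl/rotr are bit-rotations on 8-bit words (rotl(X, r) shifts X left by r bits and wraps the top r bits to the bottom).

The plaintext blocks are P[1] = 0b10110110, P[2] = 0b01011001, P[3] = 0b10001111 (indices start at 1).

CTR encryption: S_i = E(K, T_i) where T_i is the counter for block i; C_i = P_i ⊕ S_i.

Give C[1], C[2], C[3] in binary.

C[1] = 0b00001110, C[2] = 0b11101111, C[3] = 0b00111011

C[1]: T = 0b00010011, S = E(K, T) = 0b10111000; 0b10110110 ⊕ 0b10111000 = 0b00001110.
C[2]: T = 0b00010100, S = E(K, T) = 0b10110110; 0b01011001 ⊕ 0b10110110 = 0b11101111.
C[3]: T = 0b00010101, S = E(K, T) = 0b10110100; 0b10001111 ⊕ 0b10110100 = 0b00111011.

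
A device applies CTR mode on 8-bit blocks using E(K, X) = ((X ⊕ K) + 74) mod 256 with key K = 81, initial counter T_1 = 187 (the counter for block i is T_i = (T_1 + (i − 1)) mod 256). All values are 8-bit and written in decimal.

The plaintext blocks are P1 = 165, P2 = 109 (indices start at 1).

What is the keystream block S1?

CTR encryption: S_i = E(K, T_i) where T_i is the counter for block i; C_i = P_i ⊕ S_i.
C1: T = 187, S = E(K, T) = 52; 165 ⊕ 52 = 145.
So S1 = 52.

52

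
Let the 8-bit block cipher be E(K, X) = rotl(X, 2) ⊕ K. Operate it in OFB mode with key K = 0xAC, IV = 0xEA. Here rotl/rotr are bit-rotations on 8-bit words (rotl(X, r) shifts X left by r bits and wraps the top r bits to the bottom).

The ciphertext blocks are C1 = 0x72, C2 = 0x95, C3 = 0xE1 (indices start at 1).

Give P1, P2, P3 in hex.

P1 = 0x75, P2 = 0x25, P3 = 0x8F

OFB decryption: S_i = E(K, S_{i−1}) with S_{0} = IV; P_i = C_i ⊕ S_i.
P1: S = E(K, 0xEA) = 0x07; 0x72 ⊕ 0x07 = 0x75.
P2: S = E(K, 0x07) = 0xB0; 0x95 ⊕ 0xB0 = 0x25.
P3: S = E(K, 0xB0) = 0x6E; 0xE1 ⊕ 0x6E = 0x8F.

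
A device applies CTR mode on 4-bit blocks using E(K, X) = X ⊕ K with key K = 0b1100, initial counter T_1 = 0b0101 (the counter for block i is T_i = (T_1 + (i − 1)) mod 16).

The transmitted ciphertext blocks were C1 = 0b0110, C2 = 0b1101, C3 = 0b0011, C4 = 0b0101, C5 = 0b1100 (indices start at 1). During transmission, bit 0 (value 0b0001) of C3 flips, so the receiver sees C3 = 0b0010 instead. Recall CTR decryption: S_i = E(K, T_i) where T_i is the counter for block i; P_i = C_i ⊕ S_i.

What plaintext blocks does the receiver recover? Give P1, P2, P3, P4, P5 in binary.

Only C3 changed, to 0b0010. In CTR, a change in C_i flips the same bit in P_i only; the keystream is unaffected. Decrypting the received ciphertext:
P1: T = 0b0101, S = E(K, T) = 0b1001; 0b0110 ⊕ 0b1001 = 0b1111.
P2: T = 0b0110, S = E(K, T) = 0b1010; 0b1101 ⊕ 0b1010 = 0b0111.
P3: T = 0b0111, S = E(K, T) = 0b1011; 0b0010 ⊕ 0b1011 = 0b1001.
P4: T = 0b1000, S = E(K, T) = 0b0100; 0b0101 ⊕ 0b0100 = 0b0001.
P5: T = 0b1001, S = E(K, T) = 0b0101; 0b1100 ⊕ 0b0101 = 0b1001.
Blocks that differ from the original plaintext: P3.

P1 = 0b1111, P2 = 0b0111, P3 = 0b1001, P4 = 0b0001, P5 = 0b1001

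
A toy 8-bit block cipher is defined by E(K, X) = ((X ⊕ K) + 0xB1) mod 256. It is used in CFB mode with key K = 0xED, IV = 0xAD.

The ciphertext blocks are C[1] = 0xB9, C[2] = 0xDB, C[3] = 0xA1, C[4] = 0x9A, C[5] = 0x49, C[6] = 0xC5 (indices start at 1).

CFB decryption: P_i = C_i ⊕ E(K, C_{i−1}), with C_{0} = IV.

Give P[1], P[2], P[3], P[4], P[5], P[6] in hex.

P[1] = 0x48, P[2] = 0xDE, P[3] = 0x46, P[4] = 0x67, P[5] = 0x61, P[6] = 0x90

P[1]: E(K, 0xAD) = 0xF1; 0xB9 ⊕ 0xF1 = 0x48.
P[2]: E(K, 0xB9) = 0x05; 0xDB ⊕ 0x05 = 0xDE.
P[3]: E(K, 0xDB) = 0xE7; 0xA1 ⊕ 0xE7 = 0x46.
P[4]: E(K, 0xA1) = 0xFD; 0x9A ⊕ 0xFD = 0x67.
P[5]: E(K, 0x9A) = 0x28; 0x49 ⊕ 0x28 = 0x61.
P[6]: E(K, 0x49) = 0x55; 0xC5 ⊕ 0x55 = 0x90.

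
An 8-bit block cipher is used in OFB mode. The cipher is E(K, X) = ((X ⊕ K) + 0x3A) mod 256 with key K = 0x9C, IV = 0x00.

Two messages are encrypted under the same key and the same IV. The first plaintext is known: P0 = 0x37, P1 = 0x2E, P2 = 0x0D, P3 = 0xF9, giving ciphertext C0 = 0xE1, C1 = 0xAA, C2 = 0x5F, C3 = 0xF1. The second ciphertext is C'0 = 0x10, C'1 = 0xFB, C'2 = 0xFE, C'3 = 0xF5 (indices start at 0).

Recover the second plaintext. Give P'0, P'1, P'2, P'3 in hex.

P'0 = 0xC6, P'1 = 0x7F, P'2 = 0xAC, P'3 = 0xFD

In OFB with a reused IV, both messages share the same keystream S_i, so C_i ⊕ C'_i = P_i ⊕ P'_i and thus P'_i = P_i ⊕ C_i ⊕ C'_i.
P'0: 0x37 ⊕ 0xE1 ⊕ 0x10 = 0xC6.
P'1: 0x2E ⊕ 0xAA ⊕ 0xFB = 0x7F.
P'2: 0x0D ⊕ 0x5F ⊕ 0xFE = 0xAC.
P'3: 0xF9 ⊕ 0xF1 ⊕ 0xF5 = 0xFD.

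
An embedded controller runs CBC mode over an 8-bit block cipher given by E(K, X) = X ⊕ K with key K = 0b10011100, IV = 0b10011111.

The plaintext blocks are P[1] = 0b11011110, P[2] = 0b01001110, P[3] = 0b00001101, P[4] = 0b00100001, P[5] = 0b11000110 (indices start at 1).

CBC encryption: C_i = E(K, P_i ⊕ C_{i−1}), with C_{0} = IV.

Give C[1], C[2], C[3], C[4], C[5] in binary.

C[1]: P[1] ⊕ 0b10011111 = 0b01000001; E(K, 0b01000001) = 0b11011101.
C[2]: P[2] ⊕ 0b11011101 = 0b10010011; E(K, 0b10010011) = 0b00001111.
C[3]: P[3] ⊕ 0b00001111 = 0b00000010; E(K, 0b00000010) = 0b10011110.
C[4]: P[4] ⊕ 0b10011110 = 0b10111111; E(K, 0b10111111) = 0b00100011.
C[5]: P[5] ⊕ 0b00100011 = 0b11100101; E(K, 0b11100101) = 0b01111001.

C[1] = 0b11011101, C[2] = 0b00001111, C[3] = 0b10011110, C[4] = 0b00100011, C[5] = 0b01111001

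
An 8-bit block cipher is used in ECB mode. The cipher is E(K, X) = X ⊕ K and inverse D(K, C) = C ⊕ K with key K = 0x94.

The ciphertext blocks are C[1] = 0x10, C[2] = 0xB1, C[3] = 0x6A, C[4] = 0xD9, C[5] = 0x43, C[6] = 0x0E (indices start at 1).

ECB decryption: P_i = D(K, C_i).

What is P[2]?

P[2]: D(K, 0xB1) = 0x25.

P[2] = 0x25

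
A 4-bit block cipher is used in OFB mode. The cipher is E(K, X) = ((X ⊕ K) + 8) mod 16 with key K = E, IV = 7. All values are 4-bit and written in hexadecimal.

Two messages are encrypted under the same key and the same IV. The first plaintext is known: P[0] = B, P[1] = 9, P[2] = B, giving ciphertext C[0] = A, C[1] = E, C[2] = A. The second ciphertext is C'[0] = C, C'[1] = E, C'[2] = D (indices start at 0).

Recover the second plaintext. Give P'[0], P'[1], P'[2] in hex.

P'[0] = D, P'[1] = 9, P'[2] = C

In OFB with a reused IV, both messages share the same keystream S_i, so C_i ⊕ C'_i = P_i ⊕ P'_i and thus P'_i = P_i ⊕ C_i ⊕ C'_i.
P'[0]: B ⊕ A ⊕ C = D.
P'[1]: 9 ⊕ E ⊕ E = 9.
P'[2]: B ⊕ A ⊕ D = C.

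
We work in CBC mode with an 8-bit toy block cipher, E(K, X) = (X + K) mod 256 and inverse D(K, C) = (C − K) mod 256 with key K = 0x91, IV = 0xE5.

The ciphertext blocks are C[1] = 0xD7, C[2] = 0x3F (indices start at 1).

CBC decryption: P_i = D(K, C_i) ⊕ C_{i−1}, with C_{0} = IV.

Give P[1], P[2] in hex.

P[1] = 0xA3, P[2] = 0x79

P[1]: D(K, 0xD7) = 0x46; 0x46 ⊕ 0xE5 = 0xA3.
P[2]: D(K, 0x3F) = 0xAE; 0xAE ⊕ 0xD7 = 0x79.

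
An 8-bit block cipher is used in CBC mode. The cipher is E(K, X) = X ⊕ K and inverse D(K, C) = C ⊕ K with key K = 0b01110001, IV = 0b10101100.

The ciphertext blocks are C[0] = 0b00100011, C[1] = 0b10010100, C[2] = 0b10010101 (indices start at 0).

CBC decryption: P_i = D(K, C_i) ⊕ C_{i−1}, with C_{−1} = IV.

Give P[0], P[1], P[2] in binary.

P[0]: D(K, 0b00100011) = 0b01010010; 0b01010010 ⊕ 0b10101100 = 0b11111110.
P[1]: D(K, 0b10010100) = 0b11100101; 0b11100101 ⊕ 0b00100011 = 0b11000110.
P[2]: D(K, 0b10010101) = 0b11100100; 0b11100100 ⊕ 0b10010100 = 0b01110000.

P[0] = 0b11111110, P[1] = 0b11000110, P[2] = 0b01110000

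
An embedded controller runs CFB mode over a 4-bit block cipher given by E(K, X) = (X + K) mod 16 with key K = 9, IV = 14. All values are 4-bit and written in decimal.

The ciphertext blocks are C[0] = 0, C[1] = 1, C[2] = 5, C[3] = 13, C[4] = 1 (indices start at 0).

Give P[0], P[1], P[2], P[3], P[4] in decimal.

P[0] = 7, P[1] = 8, P[2] = 15, P[3] = 3, P[4] = 7

CFB decryption: P_i = C_i ⊕ E(K, C_{i−1}), with C_{−1} = IV.
P[0]: E(K, 14) = 7; 0 ⊕ 7 = 7.
P[1]: E(K, 0) = 9; 1 ⊕ 9 = 8.
P[2]: E(K, 1) = 10; 5 ⊕ 10 = 15.
P[3]: E(K, 5) = 14; 13 ⊕ 14 = 3.
P[4]: E(K, 13) = 6; 1 ⊕ 6 = 7.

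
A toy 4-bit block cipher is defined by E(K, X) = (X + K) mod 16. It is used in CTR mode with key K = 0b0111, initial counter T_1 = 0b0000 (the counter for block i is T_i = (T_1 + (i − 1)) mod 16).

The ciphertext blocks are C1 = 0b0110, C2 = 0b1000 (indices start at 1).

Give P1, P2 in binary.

P1 = 0b0001, P2 = 0b0000

CTR decryption: S_i = E(K, T_i) where T_i is the counter for block i; P_i = C_i ⊕ S_i.
P1: T = 0b0000, S = E(K, T) = 0b0111; 0b0110 ⊕ 0b0111 = 0b0001.
P2: T = 0b0001, S = E(K, T) = 0b1000; 0b1000 ⊕ 0b1000 = 0b0000.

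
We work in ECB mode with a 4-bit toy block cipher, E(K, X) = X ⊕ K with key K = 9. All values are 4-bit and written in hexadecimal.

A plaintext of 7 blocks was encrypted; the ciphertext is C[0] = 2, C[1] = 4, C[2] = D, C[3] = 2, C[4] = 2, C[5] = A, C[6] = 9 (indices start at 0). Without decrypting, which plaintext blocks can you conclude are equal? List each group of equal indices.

ECB encrypts each block independently with the same key, so equal ciphertext blocks imply equal plaintext blocks.
C[0] = C[3] = C[4] = 2, so P[0] = P[3] = P[4].

P[0] = P[3] = P[4]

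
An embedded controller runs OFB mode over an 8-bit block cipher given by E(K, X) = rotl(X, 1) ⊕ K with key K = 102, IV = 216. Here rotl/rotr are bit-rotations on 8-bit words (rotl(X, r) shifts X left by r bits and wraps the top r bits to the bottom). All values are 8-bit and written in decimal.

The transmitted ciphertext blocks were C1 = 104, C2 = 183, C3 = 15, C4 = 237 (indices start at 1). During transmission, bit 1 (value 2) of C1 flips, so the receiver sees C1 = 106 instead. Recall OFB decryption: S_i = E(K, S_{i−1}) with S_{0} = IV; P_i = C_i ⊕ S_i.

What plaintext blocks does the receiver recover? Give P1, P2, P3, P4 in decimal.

P1 = 189, P2 = 126, P3 = 250, P4 = 96

Only C1 changed, to 106. In OFB, a change in C_i flips the same bit in P_i only; the keystream is unaffected. Decrypting the received ciphertext:
P1: S = E(K, 216) = 215; 106 ⊕ 215 = 189.
P2: S = E(K, 215) = 201; 183 ⊕ 201 = 126.
P3: S = E(K, 201) = 245; 15 ⊕ 245 = 250.
P4: S = E(K, 245) = 141; 237 ⊕ 141 = 96.
Blocks that differ from the original plaintext: P1.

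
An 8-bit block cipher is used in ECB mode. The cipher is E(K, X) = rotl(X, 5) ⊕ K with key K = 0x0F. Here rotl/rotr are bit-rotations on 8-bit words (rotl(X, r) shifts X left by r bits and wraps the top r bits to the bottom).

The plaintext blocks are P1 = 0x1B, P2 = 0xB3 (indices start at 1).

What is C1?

ECB encryption: C_i = E(K, P_i).
C1: E(K, 0x1B) = 0x6C.

C1 = 0x6C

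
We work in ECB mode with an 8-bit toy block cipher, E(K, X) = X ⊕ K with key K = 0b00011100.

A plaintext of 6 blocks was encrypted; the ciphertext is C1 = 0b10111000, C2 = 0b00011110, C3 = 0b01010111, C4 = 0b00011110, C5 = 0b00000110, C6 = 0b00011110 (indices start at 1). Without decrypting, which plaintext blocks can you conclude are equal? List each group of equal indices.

P2 = P4 = P6

ECB encrypts each block independently with the same key, so equal ciphertext blocks imply equal plaintext blocks.
C2 = C4 = C6 = 0b00011110, so P2 = P4 = P6.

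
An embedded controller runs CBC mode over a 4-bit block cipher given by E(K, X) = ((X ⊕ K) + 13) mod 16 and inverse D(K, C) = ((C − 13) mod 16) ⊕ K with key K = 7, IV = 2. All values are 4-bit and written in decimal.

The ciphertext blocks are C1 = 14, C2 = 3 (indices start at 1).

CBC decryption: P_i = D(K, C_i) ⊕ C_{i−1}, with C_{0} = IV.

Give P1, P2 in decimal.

P1 = 4, P2 = 15

P1: D(K, 14) = 6; 6 ⊕ 2 = 4.
P2: D(K, 3) = 1; 1 ⊕ 14 = 15.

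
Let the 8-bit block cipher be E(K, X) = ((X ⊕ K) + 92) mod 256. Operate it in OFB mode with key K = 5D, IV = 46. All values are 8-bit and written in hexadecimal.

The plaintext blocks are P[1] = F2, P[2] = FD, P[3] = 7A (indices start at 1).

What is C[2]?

OFB encryption: S_i = E(K, S_{i−1}) with S_{0} = IV; C_i = P_i ⊕ S_i.
C[1]: S = E(K, 46) = AD; F2 ⊕ AD = 5F.
C[2]: S = E(K, AD) = 82; FD ⊕ 82 = 7F.

C[2] = 7F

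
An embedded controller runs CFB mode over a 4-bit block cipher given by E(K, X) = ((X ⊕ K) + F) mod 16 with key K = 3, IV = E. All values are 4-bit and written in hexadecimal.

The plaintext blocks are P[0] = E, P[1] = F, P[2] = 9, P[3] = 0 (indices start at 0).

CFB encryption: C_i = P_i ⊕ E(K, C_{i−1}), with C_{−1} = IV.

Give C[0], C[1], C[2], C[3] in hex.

C[0] = 2, C[1] = F, C[2] = 2, C[3] = 0

C[0]: E(K, E) = C; E ⊕ C = 2.
C[1]: E(K, 2) = 0; F ⊕ 0 = F.
C[2]: E(K, F) = B; 9 ⊕ B = 2.
C[3]: E(K, 2) = 0; 0 ⊕ 0 = 0.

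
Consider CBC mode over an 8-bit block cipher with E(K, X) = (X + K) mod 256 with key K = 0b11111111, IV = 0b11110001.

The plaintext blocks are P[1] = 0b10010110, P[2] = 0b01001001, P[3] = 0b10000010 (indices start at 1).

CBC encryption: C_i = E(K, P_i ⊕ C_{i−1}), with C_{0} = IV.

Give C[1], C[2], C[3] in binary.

C[1] = 0b01100110, C[2] = 0b00101110, C[3] = 0b10101011

C[1]: P[1] ⊕ 0b11110001 = 0b01100111; E(K, 0b01100111) = 0b01100110.
C[2]: P[2] ⊕ 0b01100110 = 0b00101111; E(K, 0b00101111) = 0b00101110.
C[3]: P[3] ⊕ 0b00101110 = 0b10101100; E(K, 0b10101100) = 0b10101011.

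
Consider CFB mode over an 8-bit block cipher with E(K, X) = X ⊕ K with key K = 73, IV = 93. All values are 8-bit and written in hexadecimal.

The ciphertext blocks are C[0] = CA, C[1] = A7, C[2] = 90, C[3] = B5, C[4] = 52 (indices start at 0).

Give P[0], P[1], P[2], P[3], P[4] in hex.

P[0] = 2A, P[1] = 1E, P[2] = 44, P[3] = 56, P[4] = 94

CFB decryption: P_i = C_i ⊕ E(K, C_{i−1}), with C_{−1} = IV.
P[0]: E(K, 93) = E0; CA ⊕ E0 = 2A.
P[1]: E(K, CA) = B9; A7 ⊕ B9 = 1E.
P[2]: E(K, A7) = D4; 90 ⊕ D4 = 44.
P[3]: E(K, 90) = E3; B5 ⊕ E3 = 56.
P[4]: E(K, B5) = C6; 52 ⊕ C6 = 94.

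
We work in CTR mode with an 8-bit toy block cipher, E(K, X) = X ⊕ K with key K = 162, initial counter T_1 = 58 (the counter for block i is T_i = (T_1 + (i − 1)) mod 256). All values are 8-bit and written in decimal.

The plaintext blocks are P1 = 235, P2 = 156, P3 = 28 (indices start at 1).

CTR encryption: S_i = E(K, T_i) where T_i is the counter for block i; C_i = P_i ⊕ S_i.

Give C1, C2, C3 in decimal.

C1: T = 58, S = E(K, T) = 152; 235 ⊕ 152 = 115.
C2: T = 59, S = E(K, T) = 153; 156 ⊕ 153 = 5.
C3: T = 60, S = E(K, T) = 158; 28 ⊕ 158 = 130.

C1 = 115, C2 = 5, C3 = 130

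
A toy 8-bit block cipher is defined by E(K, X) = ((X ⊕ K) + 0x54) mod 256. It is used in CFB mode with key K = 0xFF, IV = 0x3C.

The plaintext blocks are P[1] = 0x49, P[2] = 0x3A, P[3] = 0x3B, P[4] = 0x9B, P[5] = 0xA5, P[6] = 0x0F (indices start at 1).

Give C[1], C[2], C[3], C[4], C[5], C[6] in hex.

CFB encryption: C_i = P_i ⊕ E(K, C_{i−1}), with C_{0} = IV.
C[1]: E(K, 0x3C) = 0x17; 0x49 ⊕ 0x17 = 0x5E.
C[2]: E(K, 0x5E) = 0xF5; 0x3A ⊕ 0xF5 = 0xCF.
C[3]: E(K, 0xCF) = 0x84; 0x3B ⊕ 0x84 = 0xBF.
C[4]: E(K, 0xBF) = 0x94; 0x9B ⊕ 0x94 = 0x0F.
C[5]: E(K, 0x0F) = 0x44; 0xA5 ⊕ 0x44 = 0xE1.
C[6]: E(K, 0xE1) = 0x72; 0x0F ⊕ 0x72 = 0x7D.

C[1] = 0x5E, C[2] = 0xCF, C[3] = 0xBF, C[4] = 0x0F, C[5] = 0xE1, C[6] = 0x7D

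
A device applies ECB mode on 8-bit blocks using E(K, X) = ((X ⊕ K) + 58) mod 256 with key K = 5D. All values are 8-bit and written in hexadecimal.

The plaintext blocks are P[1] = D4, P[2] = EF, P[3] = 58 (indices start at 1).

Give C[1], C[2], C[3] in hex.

C[1] = E1, C[2] = 0A, C[3] = 5D

ECB encryption: C_i = E(K, P_i).
C[1]: E(K, D4) = E1.
C[2]: E(K, EF) = 0A.
C[3]: E(K, 58) = 5D.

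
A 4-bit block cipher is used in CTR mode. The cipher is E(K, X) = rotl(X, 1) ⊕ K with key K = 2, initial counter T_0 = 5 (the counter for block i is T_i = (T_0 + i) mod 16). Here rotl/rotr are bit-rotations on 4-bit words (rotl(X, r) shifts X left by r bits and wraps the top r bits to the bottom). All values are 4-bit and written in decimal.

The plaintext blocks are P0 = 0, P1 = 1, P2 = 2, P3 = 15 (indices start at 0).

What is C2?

C2 = 14

CTR encryption: S_i = E(K, T_i) where T_i is the counter for block i; C_i = P_i ⊕ S_i.
C0: T = 5, S = E(K, T) = 8; 0 ⊕ 8 = 8.
C1: T = 6, S = E(K, T) = 14; 1 ⊕ 14 = 15.
C2: T = 7, S = E(K, T) = 12; 2 ⊕ 12 = 14.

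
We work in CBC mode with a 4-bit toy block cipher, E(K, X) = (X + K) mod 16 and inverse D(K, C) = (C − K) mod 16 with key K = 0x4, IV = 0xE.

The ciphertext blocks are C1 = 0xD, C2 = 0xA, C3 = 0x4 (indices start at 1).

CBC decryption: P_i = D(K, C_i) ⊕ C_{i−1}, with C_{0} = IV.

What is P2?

P2: D(K, 0xA) = 0x6; 0x6 ⊕ 0xD = 0xB.

P2 = 0xB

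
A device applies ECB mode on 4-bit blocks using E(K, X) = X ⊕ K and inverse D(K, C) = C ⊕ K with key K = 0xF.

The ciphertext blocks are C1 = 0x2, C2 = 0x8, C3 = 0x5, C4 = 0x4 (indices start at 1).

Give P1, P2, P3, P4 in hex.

P1 = 0xD, P2 = 0x7, P3 = 0xA, P4 = 0xB

ECB decryption: P_i = D(K, C_i).
P1: D(K, 0x2) = 0xD.
P2: D(K, 0x8) = 0x7.
P3: D(K, 0x5) = 0xA.
P4: D(K, 0x4) = 0xB.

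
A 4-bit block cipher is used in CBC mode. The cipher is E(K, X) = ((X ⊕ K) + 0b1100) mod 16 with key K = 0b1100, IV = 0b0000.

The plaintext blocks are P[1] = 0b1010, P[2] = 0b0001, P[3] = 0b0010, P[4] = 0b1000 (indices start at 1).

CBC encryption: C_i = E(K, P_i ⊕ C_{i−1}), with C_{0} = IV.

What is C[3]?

C[1]: P[1] ⊕ 0b0000 = 0b1010; E(K, 0b1010) = 0b0010.
C[2]: P[2] ⊕ 0b0010 = 0b0011; E(K, 0b0011) = 0b1011.
C[3]: P[3] ⊕ 0b1011 = 0b1001; E(K, 0b1001) = 0b0001.

C[3] = 0b0001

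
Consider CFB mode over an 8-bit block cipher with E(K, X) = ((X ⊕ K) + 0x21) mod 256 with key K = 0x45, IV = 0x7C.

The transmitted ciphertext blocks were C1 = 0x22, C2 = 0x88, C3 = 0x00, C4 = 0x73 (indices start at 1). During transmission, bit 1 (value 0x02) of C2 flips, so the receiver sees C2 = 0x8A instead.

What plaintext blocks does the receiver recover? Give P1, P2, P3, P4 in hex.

P1 = 0x78, P2 = 0x02, P3 = 0xF0, P4 = 0x15

CFB decryption: P_i = C_i ⊕ E(K, C_{i−1}), with C_{0} = IV.
Only C2 changed, to 0x8A. In CFB, a change in C_i flips the same bit in P_i and garbles P_{i+1}. Decrypting the received ciphertext:
P1: E(K, 0x7C) = 0x5A; 0x22 ⊕ 0x5A = 0x78.
P2: E(K, 0x22) = 0x88; 0x8A ⊕ 0x88 = 0x02.
P3: E(K, 0x8A) = 0xF0; 0x00 ⊕ 0xF0 = 0xF0.
P4: E(K, 0x00) = 0x66; 0x73 ⊕ 0x66 = 0x15.
Blocks that differ from the original plaintext: P2, P3.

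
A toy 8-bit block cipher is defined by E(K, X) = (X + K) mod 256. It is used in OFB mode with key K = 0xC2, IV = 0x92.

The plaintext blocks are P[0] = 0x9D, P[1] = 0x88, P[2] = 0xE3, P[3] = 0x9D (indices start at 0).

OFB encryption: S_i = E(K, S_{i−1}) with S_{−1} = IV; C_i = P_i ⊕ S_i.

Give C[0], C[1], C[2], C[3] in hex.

C[0] = 0xC9, C[1] = 0x9E, C[2] = 0x3B, C[3] = 0x07

C[0]: S = E(K, 0x92) = 0x54; 0x9D ⊕ 0x54 = 0xC9.
C[1]: S = E(K, 0x54) = 0x16; 0x88 ⊕ 0x16 = 0x9E.
C[2]: S = E(K, 0x16) = 0xD8; 0xE3 ⊕ 0xD8 = 0x3B.
C[3]: S = E(K, 0xD8) = 0x9A; 0x9D ⊕ 0x9A = 0x07.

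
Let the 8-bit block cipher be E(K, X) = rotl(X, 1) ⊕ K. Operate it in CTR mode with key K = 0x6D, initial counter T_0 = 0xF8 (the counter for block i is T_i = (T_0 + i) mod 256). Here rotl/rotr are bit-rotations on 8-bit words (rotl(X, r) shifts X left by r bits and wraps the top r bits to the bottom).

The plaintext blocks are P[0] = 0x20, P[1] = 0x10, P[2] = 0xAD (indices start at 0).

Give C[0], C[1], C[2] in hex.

C[0] = 0xBC, C[1] = 0x8E, C[2] = 0x35

CTR encryption: S_i = E(K, T_i) where T_i is the counter for block i; C_i = P_i ⊕ S_i.
C[0]: T = 0xF8, S = E(K, T) = 0x9C; 0x20 ⊕ 0x9C = 0xBC.
C[1]: T = 0xF9, S = E(K, T) = 0x9E; 0x10 ⊕ 0x9E = 0x8E.
C[2]: T = 0xFA, S = E(K, T) = 0x98; 0xAD ⊕ 0x98 = 0x35.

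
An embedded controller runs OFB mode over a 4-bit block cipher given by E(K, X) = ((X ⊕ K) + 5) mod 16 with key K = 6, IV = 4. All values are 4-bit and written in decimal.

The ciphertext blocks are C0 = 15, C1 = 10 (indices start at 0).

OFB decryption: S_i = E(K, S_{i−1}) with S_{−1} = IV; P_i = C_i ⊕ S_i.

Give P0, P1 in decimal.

P0 = 8, P1 = 12

P0: S = E(K, 4) = 7; 15 ⊕ 7 = 8.
P1: S = E(K, 7) = 6; 10 ⊕ 6 = 12.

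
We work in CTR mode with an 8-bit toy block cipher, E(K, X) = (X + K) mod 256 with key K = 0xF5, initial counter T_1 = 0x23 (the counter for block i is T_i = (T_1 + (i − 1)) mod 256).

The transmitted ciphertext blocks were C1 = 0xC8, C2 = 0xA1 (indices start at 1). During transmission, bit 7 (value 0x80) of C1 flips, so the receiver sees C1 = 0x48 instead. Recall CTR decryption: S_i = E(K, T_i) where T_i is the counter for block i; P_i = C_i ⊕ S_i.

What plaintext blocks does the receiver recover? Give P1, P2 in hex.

P1 = 0x50, P2 = 0xB8

Only C1 changed, to 0x48. In CTR, a change in C_i flips the same bit in P_i only; the keystream is unaffected. Decrypting the received ciphertext:
P1: T = 0x23, S = E(K, T) = 0x18; 0x48 ⊕ 0x18 = 0x50.
P2: T = 0x24, S = E(K, T) = 0x19; 0xA1 ⊕ 0x19 = 0xB8.
Blocks that differ from the original plaintext: P1.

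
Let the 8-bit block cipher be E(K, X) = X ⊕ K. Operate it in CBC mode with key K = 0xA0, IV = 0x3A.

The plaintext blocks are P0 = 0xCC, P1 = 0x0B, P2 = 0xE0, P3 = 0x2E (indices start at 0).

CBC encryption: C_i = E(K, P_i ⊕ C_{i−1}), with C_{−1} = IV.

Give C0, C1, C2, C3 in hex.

C0 = 0x56, C1 = 0xFD, C2 = 0xBD, C3 = 0x33

C0: P0 ⊕ 0x3A = 0xF6; E(K, 0xF6) = 0x56.
C1: P1 ⊕ 0x56 = 0x5D; E(K, 0x5D) = 0xFD.
C2: P2 ⊕ 0xFD = 0x1D; E(K, 0x1D) = 0xBD.
C3: P3 ⊕ 0xBD = 0x93; E(K, 0x93) = 0x33.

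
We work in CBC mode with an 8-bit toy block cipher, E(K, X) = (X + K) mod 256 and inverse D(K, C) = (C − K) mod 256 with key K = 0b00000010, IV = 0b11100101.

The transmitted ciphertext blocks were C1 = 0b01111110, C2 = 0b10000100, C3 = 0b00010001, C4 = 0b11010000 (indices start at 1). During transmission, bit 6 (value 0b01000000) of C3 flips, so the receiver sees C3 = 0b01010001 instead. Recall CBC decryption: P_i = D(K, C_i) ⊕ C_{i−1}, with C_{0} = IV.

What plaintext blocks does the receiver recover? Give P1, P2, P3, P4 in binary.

Only C3 changed, to 0b01010001. In CBC, a change in C_i garbles P_i and flips the same bit in P_{i+1}. Decrypting the received ciphertext:
P1: D(K, 0b01111110) = 0b01111100; 0b01111100 ⊕ 0b11100101 = 0b10011001.
P2: D(K, 0b10000100) = 0b10000010; 0b10000010 ⊕ 0b01111110 = 0b11111100.
P3: D(K, 0b01010001) = 0b01001111; 0b01001111 ⊕ 0b10000100 = 0b11001011.
P4: D(K, 0b11010000) = 0b11001110; 0b11001110 ⊕ 0b01010001 = 0b10011111.
Blocks that differ from the original plaintext: P3, P4.

P1 = 0b10011001, P2 = 0b11111100, P3 = 0b11001011, P4 = 0b10011111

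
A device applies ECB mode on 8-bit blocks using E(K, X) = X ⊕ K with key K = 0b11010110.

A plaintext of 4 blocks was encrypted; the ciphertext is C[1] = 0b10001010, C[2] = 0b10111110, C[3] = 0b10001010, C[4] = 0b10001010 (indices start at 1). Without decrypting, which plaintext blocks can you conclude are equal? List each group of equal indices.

P[1] = P[3] = P[4]

ECB encrypts each block independently with the same key, so equal ciphertext blocks imply equal plaintext blocks.
C[1] = C[3] = C[4] = 0b10001010, so P[1] = P[3] = P[4].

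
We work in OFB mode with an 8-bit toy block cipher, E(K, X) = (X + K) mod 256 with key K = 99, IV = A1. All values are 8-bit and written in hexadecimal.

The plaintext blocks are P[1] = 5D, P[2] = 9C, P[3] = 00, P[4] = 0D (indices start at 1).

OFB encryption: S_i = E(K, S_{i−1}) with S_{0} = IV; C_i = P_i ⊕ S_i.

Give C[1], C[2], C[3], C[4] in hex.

C[1]: S = E(K, A1) = 3A; 5D ⊕ 3A = 67.
C[2]: S = E(K, 3A) = D3; 9C ⊕ D3 = 4F.
C[3]: S = E(K, D3) = 6C; 00 ⊕ 6C = 6C.
C[4]: S = E(K, 6C) = 05; 0D ⊕ 05 = 08.

C[1] = 67, C[2] = 4F, C[3] = 6C, C[4] = 08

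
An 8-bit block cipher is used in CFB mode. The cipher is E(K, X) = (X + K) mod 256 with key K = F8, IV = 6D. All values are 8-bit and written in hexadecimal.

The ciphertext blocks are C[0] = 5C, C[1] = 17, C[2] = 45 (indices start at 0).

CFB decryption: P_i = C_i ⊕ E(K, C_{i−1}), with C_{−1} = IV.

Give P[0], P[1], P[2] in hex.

P[0]: E(K, 6D) = 65; 5C ⊕ 65 = 39.
P[1]: E(K, 5C) = 54; 17 ⊕ 54 = 43.
P[2]: E(K, 17) = 0F; 45 ⊕ 0F = 4A.

P[0] = 39, P[1] = 43, P[2] = 4A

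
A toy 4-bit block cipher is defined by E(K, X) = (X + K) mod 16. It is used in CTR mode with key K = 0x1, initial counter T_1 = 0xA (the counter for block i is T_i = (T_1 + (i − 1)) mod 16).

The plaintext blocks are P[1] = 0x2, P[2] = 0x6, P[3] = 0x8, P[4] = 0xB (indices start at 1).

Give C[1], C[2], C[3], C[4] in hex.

CTR encryption: S_i = E(K, T_i) where T_i is the counter for block i; C_i = P_i ⊕ S_i.
C[1]: T = 0xA, S = E(K, T) = 0xB; 0x2 ⊕ 0xB = 0x9.
C[2]: T = 0xB, S = E(K, T) = 0xC; 0x6 ⊕ 0xC = 0xA.
C[3]: T = 0xC, S = E(K, T) = 0xD; 0x8 ⊕ 0xD = 0x5.
C[4]: T = 0xD, S = E(K, T) = 0xE; 0xB ⊕ 0xE = 0x5.

C[1] = 0x9, C[2] = 0xA, C[3] = 0x5, C[4] = 0x5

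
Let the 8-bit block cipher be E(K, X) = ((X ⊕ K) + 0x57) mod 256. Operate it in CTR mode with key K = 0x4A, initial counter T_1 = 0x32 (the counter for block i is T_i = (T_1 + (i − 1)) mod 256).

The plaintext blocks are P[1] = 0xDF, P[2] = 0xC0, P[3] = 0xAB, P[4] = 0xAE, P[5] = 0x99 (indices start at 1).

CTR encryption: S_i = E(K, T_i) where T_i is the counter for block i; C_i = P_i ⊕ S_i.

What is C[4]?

C[1]: T = 0x32, S = E(K, T) = 0xCF; 0xDF ⊕ 0xCF = 0x10.
C[2]: T = 0x33, S = E(K, T) = 0xD0; 0xC0 ⊕ 0xD0 = 0x10.
C[3]: T = 0x34, S = E(K, T) = 0xD5; 0xAB ⊕ 0xD5 = 0x7E.
C[4]: T = 0x35, S = E(K, T) = 0xD6; 0xAE ⊕ 0xD6 = 0x78.

C[4] = 0x78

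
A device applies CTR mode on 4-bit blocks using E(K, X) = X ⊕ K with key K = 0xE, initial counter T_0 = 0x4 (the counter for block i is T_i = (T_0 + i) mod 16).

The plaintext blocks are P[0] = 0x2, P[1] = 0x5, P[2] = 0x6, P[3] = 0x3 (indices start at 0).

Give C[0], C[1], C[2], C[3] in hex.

C[0] = 0x8, C[1] = 0xE, C[2] = 0xE, C[3] = 0xA

CTR encryption: S_i = E(K, T_i) where T_i is the counter for block i; C_i = P_i ⊕ S_i.
C[0]: T = 0x4, S = E(K, T) = 0xA; 0x2 ⊕ 0xA = 0x8.
C[1]: T = 0x5, S = E(K, T) = 0xB; 0x5 ⊕ 0xB = 0xE.
C[2]: T = 0x6, S = E(K, T) = 0x8; 0x6 ⊕ 0x8 = 0xE.
C[3]: T = 0x7, S = E(K, T) = 0x9; 0x3 ⊕ 0x9 = 0xA.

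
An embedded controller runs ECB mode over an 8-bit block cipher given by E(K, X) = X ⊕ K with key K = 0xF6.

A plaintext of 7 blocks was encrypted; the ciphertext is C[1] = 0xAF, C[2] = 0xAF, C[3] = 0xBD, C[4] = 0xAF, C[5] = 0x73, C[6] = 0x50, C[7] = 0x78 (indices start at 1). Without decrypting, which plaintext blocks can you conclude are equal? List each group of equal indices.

ECB encrypts each block independently with the same key, so equal ciphertext blocks imply equal plaintext blocks.
C[1] = C[2] = C[4] = 0xAF, so P[1] = P[2] = P[4].

P[1] = P[2] = P[4]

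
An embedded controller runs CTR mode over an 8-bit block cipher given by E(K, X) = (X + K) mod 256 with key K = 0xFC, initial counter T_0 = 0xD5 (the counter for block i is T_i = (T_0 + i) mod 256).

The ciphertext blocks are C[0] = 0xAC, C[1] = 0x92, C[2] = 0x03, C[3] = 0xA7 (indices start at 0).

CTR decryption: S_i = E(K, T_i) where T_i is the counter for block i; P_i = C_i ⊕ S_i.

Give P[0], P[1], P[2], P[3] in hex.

P[0]: T = 0xD5, S = E(K, T) = 0xD1; 0xAC ⊕ 0xD1 = 0x7D.
P[1]: T = 0xD6, S = E(K, T) = 0xD2; 0x92 ⊕ 0xD2 = 0x40.
P[2]: T = 0xD7, S = E(K, T) = 0xD3; 0x03 ⊕ 0xD3 = 0xD0.
P[3]: T = 0xD8, S = E(K, T) = 0xD4; 0xA7 ⊕ 0xD4 = 0x73.

P[0] = 0x7D, P[1] = 0x40, P[2] = 0xD0, P[3] = 0x73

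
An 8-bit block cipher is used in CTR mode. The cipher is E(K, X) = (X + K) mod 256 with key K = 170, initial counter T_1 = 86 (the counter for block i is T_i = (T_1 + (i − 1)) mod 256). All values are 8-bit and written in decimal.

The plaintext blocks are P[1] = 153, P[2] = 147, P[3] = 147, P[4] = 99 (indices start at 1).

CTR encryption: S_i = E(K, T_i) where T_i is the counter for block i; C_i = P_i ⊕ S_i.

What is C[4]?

C[4] = 96

C[1]: T = 86, S = E(K, T) = 0; 153 ⊕ 0 = 153.
C[2]: T = 87, S = E(K, T) = 1; 147 ⊕ 1 = 146.
C[3]: T = 88, S = E(K, T) = 2; 147 ⊕ 2 = 145.
C[4]: T = 89, S = E(K, T) = 3; 99 ⊕ 3 = 96.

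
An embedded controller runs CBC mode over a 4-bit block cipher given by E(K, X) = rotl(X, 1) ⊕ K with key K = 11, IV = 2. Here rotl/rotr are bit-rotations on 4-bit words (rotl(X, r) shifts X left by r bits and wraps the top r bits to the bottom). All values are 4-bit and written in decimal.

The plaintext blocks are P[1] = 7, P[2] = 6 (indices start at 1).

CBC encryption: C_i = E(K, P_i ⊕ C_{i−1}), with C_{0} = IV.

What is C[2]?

C[2] = 5

C[1]: P[1] ⊕ 2 = 5; E(K, 5) = 1.
C[2]: P[2] ⊕ 1 = 7; E(K, 7) = 5.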